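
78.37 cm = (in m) 1 cm = 0.01 m, so 78.37 cm = 78.37 * 0.01 = 0.7837 m. Result: 0.7837 m. Final answer: 0.7837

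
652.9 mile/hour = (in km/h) 1 mile/hour = 0.44704 m/s, so 652.9 mile/hour = 652.9 * 0.44704 = 291.87242 m/s. 1 km/h = 0.27777778 m/s, so 291.87242 m/s = 291.87242 / 0.27777778 = 1050.7407 km/h ≈ 1051 km/h (4 s.f.). Final answer: 1051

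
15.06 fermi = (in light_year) 1.592e-30. Check: 1 fermi = 1e-15 m, so 15.06 fermi = 15.06 * 1e-15 = 1.506e-14 m. 1 light_year = 9.4607305e+15 m, so 1.506e-14 m = 1.506e-14 / 9.4607305e+15 = 1.5918433e-30 light_year ≈ 1.592e-30 light_year (4 s.f.).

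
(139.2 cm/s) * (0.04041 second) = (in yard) 1 cm/s = 0.01 m/s, so 139.2 cm/s = 139.2 * 0.01 = 1.392 m/s. 0.04041 second = 0.04041 s. Combine: 1.392 m/s * 0.04041 s = 0.05625072 m. 1 yard = 0.9144 m, so 0.05625072 m = 0.05625072 / 0.9144 = 0.061516535 yard ≈ 0.06152 yard (4 s.f.). Final answer: 0.06152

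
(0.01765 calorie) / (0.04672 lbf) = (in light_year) 1 calorie = 4.184 J, so 0.01765 calorie = 0.01765 * 4.184 = 0.0738476 J. 1 lbf = 4.4482216 N, so 0.04672 lbf = 0.04672 * 4.4482216 = 0.20782091 N. Combine: 0.0738476 J / 0.20782091 N = 0.35534249 m. 1 light_year = 9.4607305e+15 m, so 0.35534249 m = 0.35534249 / 9.4607305e+15 = 3.755973e-17 light_year ≈ 3.756e-17 light_year (4 s.f.). Final answer: 3.756e-17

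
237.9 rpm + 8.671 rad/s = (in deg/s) 1924. Check: 1 rpm = 0.10471976 rad/s, so 237.9 rpm = 237.9 * 0.10471976 = 24.91283 rad/s. 8.671 rad/s is already in rad/s. Sum: 24.91283 + 8.671 = 33.58383 rad/s. 1 deg/s = 0.017453293 rad/s, so 33.58383 rad/s = 33.58383 / 0.017453293 = 1924.2117 deg/s ≈ 1924 deg/s (4 s.f.).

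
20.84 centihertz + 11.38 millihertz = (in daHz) 0.02198. Check: 1 centihertz = 0.01 Hz, so 20.84 centihertz = 20.84 * 0.01 = 0.2084 Hz. 1 millihertz = 0.001 Hz, so 11.38 millihertz = 11.38 * 0.001 = 0.01138 Hz. Sum: 0.2084 + 0.01138 = 0.21978 Hz. 1 daHz = 10 Hz, so 0.21978 Hz = 0.21978 / 10 = 0.021978 daHz ≈ 0.02198 daHz (4 s.f.).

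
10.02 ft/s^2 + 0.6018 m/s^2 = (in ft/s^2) 11.99. Check: 1 ft/s^2 = 0.3048 m/s^2, so 10.02 ft/s^2 = 10.02 * 0.3048 = 3.054096 m/s^2. 0.6018 m/s^2 is already in m/s^2. Sum: 3.054096 + 0.6018 = 3.655896 m/s^2. 1 ft/s^2 = 0.3048 m/s^2, so 3.655896 m/s^2 = 3.655896 / 0.3048 = 11.994409 ft/s^2 ≈ 11.99 ft/s^2 (4 s.f.).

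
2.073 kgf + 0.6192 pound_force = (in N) 23.08. Check: 1 kgf = 9.80665 N, so 2.073 kgf = 2.073 * 9.80665 = 20.329185 N. 1 pound_force = 4.4482216 N, so 0.6192 pound_force = 0.6192 * 4.4482216 = 2.7543388 N. Sum: 20.329185 + 2.7543388 = 23.083524 N. Result: 23.083524 N ≈ 23.08 N (4 s.f.).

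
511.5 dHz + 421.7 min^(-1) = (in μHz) 1 dHz = 0.1 Hz, so 511.5 dHz = 511.5 * 0.1 = 51.15 Hz. 1 min^(-1) = 0.016666667 Hz, so 421.7 min^(-1) = 421.7 * 0.016666667 = 7.0283333 Hz. Sum: 51.15 + 7.0283333 = 58.178333 Hz. 1 μHz = 1e-06 Hz, so 58.178333 Hz = 58.178333 / 1e-06 = 58178333 μHz ≈ 5.818e+07 μHz (4 s.f.). Final answer: 5.818e+07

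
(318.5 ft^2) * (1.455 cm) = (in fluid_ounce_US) 1.456e+04. Check: 1 ft^2 = 0.09290304 m^2, so 318.5 ft^2 = 318.5 * 0.09290304 = 29.589618 m^2. 1 cm = 0.01 m, so 1.455 cm = 1.455 * 0.01 = 0.01455 m. Combine: 29.589618 m^2 * 0.01455 m = 0.43052895 m^3. 1 fluid_ounce_US = 2.957353e-05 m^3, so 0.43052895 m^3 = 0.43052895 / 2.957353e-05 = 14557.916 fluid_ounce_US ≈ 1.456e+04 fluid_ounce_US (4 s.f.).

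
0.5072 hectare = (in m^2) 5072. Check: 1 hectare = 10000 m^2, so 0.5072 hectare = 0.5072 * 10000 = 5072 m^2. Result: 5072 m^2.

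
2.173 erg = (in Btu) 1 erg = 1e-07 J, so 2.173 erg = 2.173 * 1e-07 = 2.173e-07 J. 1 Btu = 1055.0559 J, so 2.173e-07 J = 2.173e-07 / 1055.0559 = 2.0596066e-10 Btu ≈ 2.06e-10 Btu (4 s.f.). Final answer: 2.06e-10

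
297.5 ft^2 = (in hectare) 0.002764. Check: 1 ft^2 = 0.09290304 m^2, so 297.5 ft^2 = 297.5 * 0.09290304 = 27.638654 m^2. 1 hectare = 10000 m^2, so 27.638654 m^2 = 27.638654 / 10000 = 0.0027638654 hectare ≈ 0.002764 hectare (4 s.f.).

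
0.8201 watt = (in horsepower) 0.0011. Check: 0.8201 watt = 0.8201 W. 1 horsepower = 745.69987 W, so 0.8201 W = 0.8201 / 745.69987 = 0.0010997722 horsepower ≈ 0.0011 horsepower (4 s.f.).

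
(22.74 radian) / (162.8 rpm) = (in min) 22.74 radian = 22.74 rad. 1 rpm = 0.10471976 rad/s, so 162.8 rpm = 162.8 * 0.10471976 = 17.048376 rad/s. Combine: 22.74 rad / 17.048376 rad/s = 1.3338514 s. 1 min = 60 s, so 1.3338514 s = 1.3338514 / 60 = 0.022230856 min ≈ 0.02223 min (4 s.f.). Final answer: 0.02223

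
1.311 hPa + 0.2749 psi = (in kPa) 1 hPa = 100 Pa, so 1.311 hPa = 1.311 * 100 = 131.1 Pa. 1 psi = 6894.7573 Pa, so 0.2749 psi = 0.2749 * 6894.7573 = 1895.3688 Pa. Sum: 131.1 + 1895.3688 = 2026.4688 Pa. 1 kPa = 1000 Pa, so 2026.4688 Pa = 2026.4688 / 1000 = 2.0264688 kPa ≈ 2.026 kPa (4 s.f.). Final answer: 2.026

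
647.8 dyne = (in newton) 0.006478. Check: 1 dyne = 1e-05 N, so 647.8 dyne = 647.8 * 1e-05 = 0.006478 N. 0.006478 N = 0.006478 newton.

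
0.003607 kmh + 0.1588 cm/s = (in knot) 1 kmh = 0.27777778 m/s, so 0.003607 kmh = 0.003607 * 0.27777778 = 0.0010019444 m/s. 1 cm/s = 0.01 m/s, so 0.1588 cm/s = 0.1588 * 0.01 = 0.001588 m/s. Sum: 0.0010019444 + 0.001588 = 0.0025899444 m/s. 1 knot = 0.51444444 m/s, so 0.0025899444 m/s = 0.0025899444 / 0.51444444 = 0.0050344492 knot ≈ 0.005034 knot (4 s.f.). Final answer: 0.005034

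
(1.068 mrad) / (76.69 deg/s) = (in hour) 1 mrad = 0.001 rad, so 1.068 mrad = 1.068 * 0.001 = 0.001068 rad. 1 deg/s = 0.017453293 rad/s, so 76.69 deg/s = 76.69 * 0.017453293 = 1.338493 rad/s. Combine: 0.001068 rad / 1.338493 rad/s = 0.00079791228 s. 1 hour = 3600 s, so 0.00079791228 s = 0.00079791228 / 3600 = 2.216423e-07 hour ≈ 2.216e-07 hour (4 s.f.). Final answer: 2.216e-07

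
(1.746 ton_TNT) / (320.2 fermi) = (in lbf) 5.129e+21. Check: 1 ton_TNT = 4.184e+09 J, so 1.746 ton_TNT = 1.746 * 4.184e+09 = 7.305264e+09 J. 1 fermi = 1e-15 m, so 320.2 fermi = 320.2 * 1e-15 = 3.202e-13 m. Combine: 7.305264e+09 J / 3.202e-13 m = 2.2814691e+22 N. 1 lbf = 4.4482216 N, so 2.2814691e+22 N = 2.2814691e+22 / 4.4482216 = 5.1289465e+21 lbf ≈ 5.129e+21 lbf (4 s.f.).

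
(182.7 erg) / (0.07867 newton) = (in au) 1.552e-15. Check: 1 erg = 1e-07 J, so 182.7 erg = 182.7 * 1e-07 = 1.827e-05 J. 0.07867 newton = 0.07867 N. Combine: 1.827e-05 J / 0.07867 N = 0.00023223592 m. 1 au = 1.4959787e+11 m, so 0.00023223592 m = 0.00023223592 / 1.4959787e+11 = 1.5524013e-15 au ≈ 1.552e-15 au (4 s.f.).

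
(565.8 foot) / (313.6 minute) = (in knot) 1 foot = 0.3048 m, so 565.8 foot = 565.8 * 0.3048 = 172.45584 m. 1 minute = 60 s, so 313.6 minute = 313.6 * 60 = 18816 s. Combine: 172.45584 m / 18816 s = 0.0091653827 m/s. 1 knot = 0.51444444 m/s, so 0.0091653827 m/s = 0.0091653827 / 0.51444444 = 0.017816079 knot ≈ 0.01782 knot (4 s.f.). Final answer: 0.01782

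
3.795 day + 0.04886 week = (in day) 4.137. Check: 1 day = 86400 s, so 3.795 day = 3.795 * 86400 = 327888 s. 1 week = 604800 s, so 0.04886 week = 0.04886 * 604800 = 29550.528 s. Sum: 327888 + 29550.528 = 357438.53 s. 1 day = 86400 s, so 357438.53 s = 357438.53 / 86400 = 4.13702 day ≈ 4.137 day (4 s.f.).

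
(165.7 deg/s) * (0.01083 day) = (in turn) 430.7. Check: 1 deg/s = 0.017453293 rad/s, so 165.7 deg/s = 165.7 * 0.017453293 = 2.8920106 rad/s. 1 day = 86400 s, so 0.01083 day = 0.01083 * 86400 = 935.712 s. Combine: 2.8920106 rad/s * 935.712 s = 2706.089 rad. 1 turn = 6.2831853 rad, so 2706.089 rad = 2706.089 / 6.2831853 = 430.68744 turn ≈ 430.7 turn (4 s.f.).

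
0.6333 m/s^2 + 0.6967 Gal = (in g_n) 0.06529. Check: 0.6333 m/s^2 is already in m/s^2. 1 Gal = 0.01 m/s^2, so 0.6967 Gal = 0.6967 * 0.01 = 0.006967 m/s^2. Sum: 0.6333 + 0.006967 = 0.640267 m/s^2. 1 g_n = 9.80665 m/s^2, so 0.640267 m/s^2 = 0.640267 / 9.80665 = 0.065289064 g_n ≈ 0.06529 g_n (4 s.f.).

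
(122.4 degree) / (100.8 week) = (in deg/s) 2.008e-06. Check: 1 degree = 0.017453293 rad, so 122.4 degree = 122.4 * 0.017453293 = 2.136283 rad. 1 week = 604800 s, so 100.8 week = 100.8 * 604800 = 60963840 s. Combine: 2.136283 rad / 60963840 s = 3.5041805e-08 rad/s. 1 deg/s = 0.017453293 rad/s, so 3.5041805e-08 rad/s = 3.5041805e-08 / 0.017453293 = 2.0077475e-06 deg/s ≈ 2.008e-06 deg/s (4 s.f.).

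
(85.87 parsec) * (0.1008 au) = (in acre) 1 parsec = 3.0856776e+16 m, so 85.87 parsec = 85.87 * 3.0856776e+16 = 2.6496713e+18 m. 1 au = 1.4959787e+11 m, so 0.1008 au = 0.1008 * 1.4959787e+11 = 1.5079465e+10 m. Combine: 2.6496713e+18 m * 1.5079465e+10 m = 3.9955627e+28 m^2. 1 acre = 4046.8564 m^2, so 3.9955627e+28 m^2 = 3.9955627e+28 / 4046.8564 = 9.8732505e+24 acre ≈ 9.873e+24 acre (4 s.f.). Final answer: 9.873e+24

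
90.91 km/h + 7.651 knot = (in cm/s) 2919. Check: 1 km/h = 0.27777778 m/s, so 90.91 km/h = 90.91 * 0.27777778 = 25.252778 m/s. 1 knot = 0.51444444 m/s, so 7.651 knot = 7.651 * 0.51444444 = 3.9360144 m/s. Sum: 25.252778 + 3.9360144 = 29.188792 m/s. 1 cm/s = 0.01 m/s, so 29.188792 m/s = 29.188792 / 0.01 = 2918.8792 cm/s ≈ 2919 cm/s (4 s.f.).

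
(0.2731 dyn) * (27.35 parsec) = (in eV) 1.439e+31. Check: 1 dyn = 1e-05 N, so 0.2731 dyn = 0.2731 * 1e-05 = 2.731e-06 N. 1 parsec = 3.0856776e+16 m, so 27.35 parsec = 27.35 * 3.0856776e+16 = 8.4393282e+17 m. Combine: 2.731e-06 N * 8.4393282e+17 m = 2.3047805e+12 J. 1 eV = 1.6021766e-19 J, so 2.3047805e+12 J = 2.3047805e+12 / 1.6021766e-19 = 1.4385309e+31 eV ≈ 1.439e+31 eV (4 s.f.).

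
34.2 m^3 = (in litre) 3.42e+04. Check: 1 litre = 0.001 m^3, so 34.2 m^3 = 34.2 / 0.001 = 34200 litre ≈ 3.42e+04 litre (4 s.f.).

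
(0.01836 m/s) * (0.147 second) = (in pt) 0.01836 m/s is already in m/s. 0.147 second = 0.147 s. Combine: 0.01836 m/s * 0.147 s = 0.00269892 m. 1 pt = 0.00035277778 m, so 0.00269892 m = 0.00269892 / 0.00035277778 = 7.6504819 pt ≈ 7.65 pt (4 s.f.). Final answer: 7.65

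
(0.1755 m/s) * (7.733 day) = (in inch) 0.1755 m/s is already in m/s. 1 day = 86400 s, so 7.733 day = 7.733 * 86400 = 668131.2 s. Combine: 0.1755 m/s * 668131.2 s = 117257.03 m. 1 inch = 0.0254 m, so 117257.03 m = 117257.03 / 0.0254 = 4616418.3 inch ≈ 4.616e+06 inch (4 s.f.). Final answer: 4.616e+06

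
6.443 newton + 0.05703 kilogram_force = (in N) 6.443 newton = 6.443 N. 1 kilogram_force = 9.80665 N, so 0.05703 kilogram_force = 0.05703 * 9.80665 = 0.55927325 N. Sum: 6.443 + 0.55927325 = 7.0022732 N. Result: 7.0022732 N ≈ 7.002 N (4 s.f.). Final answer: 7.002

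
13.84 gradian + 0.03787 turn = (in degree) 1 gradian = 0.015707963 rad, so 13.84 gradian = 13.84 * 0.015707963 = 0.21739821 rad. 1 turn = 6.2831853 rad, so 0.03787 turn = 0.03787 * 6.2831853 = 0.23794423 rad. Sum: 0.21739821 + 0.23794423 = 0.45534244 rad. 1 degree = 0.017453293 rad, so 0.45534244 rad = 0.45534244 / 0.017453293 = 26.0892 degree ≈ 26.09 degree (4 s.f.). Final answer: 26.09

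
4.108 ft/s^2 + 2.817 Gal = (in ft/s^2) 4.2. Check: 1 ft/s^2 = 0.3048 m/s^2, so 4.108 ft/s^2 = 4.108 * 0.3048 = 1.2521184 m/s^2. 1 Gal = 0.01 m/s^2, so 2.817 Gal = 2.817 * 0.01 = 0.02817 m/s^2. Sum: 1.2521184 + 0.02817 = 1.2802884 m/s^2. 1 ft/s^2 = 0.3048 m/s^2, so 1.2802884 m/s^2 = 1.2802884 / 0.3048 = 4.2004213 ft/s^2 ≈ 4.2 ft/s^2 (4 s.f.).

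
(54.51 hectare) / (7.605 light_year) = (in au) 1 hectare = 10000 m^2, so 54.51 hectare = 54.51 * 10000 = 545100 m^2. 1 light_year = 9.4607305e+15 m, so 7.605 light_year = 7.605 * 9.4607305e+15 = 7.1948855e+16 m. Combine: 545100 m^2 / 7.1948855e+16 m = 7.5762151e-12 m. 1 au = 1.4959787e+11 m, so 7.5762151e-12 m = 7.5762151e-12 / 1.4959787e+11 = 5.064387e-23 au ≈ 5.064e-23 au (4 s.f.). Final answer: 5.064e-23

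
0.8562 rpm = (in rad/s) 0.08966. Check: 1 rpm = 0.10471976 rad/s, so 0.8562 rpm = 0.8562 * 0.10471976 = 0.089661054 rad/s. Result: 0.089661054 rad/s ≈ 0.08966 rad/s (4 s.f.).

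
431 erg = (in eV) 2.69e+14. Check: 1 erg = 1e-07 J, so 431 erg = 431 * 1e-07 = 4.31e-05 J. 1 eV = 1.6021766e-19 J, so 4.31e-05 J = 4.31e-05 / 1.6021766e-19 = 2.6900904e+14 eV ≈ 2.69e+14 eV (4 s.f.).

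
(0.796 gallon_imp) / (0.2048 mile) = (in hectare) 1 gallon_imp = 0.00454609 m^3, so 0.796 gallon_imp = 0.796 * 0.00454609 = 0.0036186876 m^3. 1 mile = 1609.344 m, so 0.2048 mile = 0.2048 * 1609.344 = 329.59365 m. Combine: 0.0036186876 m^3 / 329.59365 m = 1.097924e-05 m^2. 1 hectare = 10000 m^2, so 1.097924e-05 m^2 = 1.097924e-05 / 10000 = 1.097924e-09 hectare ≈ 1.098e-09 hectare (4 s.f.). Final answer: 1.098e-09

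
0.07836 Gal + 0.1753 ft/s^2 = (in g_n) 1 Gal = 0.01 m/s^2, so 0.07836 Gal = 0.07836 * 0.01 = 0.0007836 m/s^2. 1 ft/s^2 = 0.3048 m/s^2, so 0.1753 ft/s^2 = 0.1753 * 0.3048 = 0.05343144 m/s^2. Sum: 0.0007836 + 0.05343144 = 0.05421504 m/s^2. 1 g_n = 9.80665 m/s^2, so 0.05421504 m/s^2 = 0.05421504 / 9.80665 = 0.0055283955 g_n ≈ 0.005528 g_n (4 s.f.). Final answer: 0.005528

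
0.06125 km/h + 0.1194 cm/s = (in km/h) 1 km/h = 0.27777778 m/s, so 0.06125 km/h = 0.06125 * 0.27777778 = 0.017013889 m/s. 1 cm/s = 0.01 m/s, so 0.1194 cm/s = 0.1194 * 0.01 = 0.001194 m/s. Sum: 0.017013889 + 0.001194 = 0.018207889 m/s. 1 km/h = 0.27777778 m/s, so 0.018207889 m/s = 0.018207889 / 0.27777778 = 0.0655484 km/h ≈ 0.06555 km/h (4 s.f.). Final answer: 0.06555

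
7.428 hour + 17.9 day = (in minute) 2.622e+04. Check: 1 hour = 3600 s, so 7.428 hour = 7.428 * 3600 = 26740.8 s. 1 day = 86400 s, so 17.9 day = 17.9 * 86400 = 1546560 s. Sum: 26740.8 + 1546560 = 1573300.8 s. 1 minute = 60 s, so 1573300.8 s = 1573300.8 / 60 = 26221.68 minute ≈ 2.622e+04 minute (4 s.f.).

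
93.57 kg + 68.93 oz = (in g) 93.57 kg is already in kg. 1 oz = 0.028349523 kg, so 68.93 oz = 68.93 * 0.028349523 = 1.9541326 kg. Sum: 93.57 + 1.9541326 = 95.524133 kg. 1 g = 0.001 kg, so 95.524133 kg = 95.524133 / 0.001 = 95524.133 g ≈ 9.552e+04 g (4 s.f.). Final answer: 9.552e+04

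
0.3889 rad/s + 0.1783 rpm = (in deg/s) 0.3889 rad/s is already in rad/s. 1 rpm = 0.10471976 rad/s, so 0.1783 rpm = 0.1783 * 0.10471976 = 0.018671532 rad/s. Sum: 0.3889 + 0.018671532 = 0.40757153 rad/s. 1 deg/s = 0.017453293 rad/s, so 0.40757153 rad/s = 0.40757153 / 0.017453293 = 23.352129 deg/s ≈ 23.35 deg/s (4 s.f.). Final answer: 23.35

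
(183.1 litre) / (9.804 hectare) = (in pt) 0.005294. Check: 1 litre = 0.001 m^3, so 183.1 litre = 183.1 * 0.001 = 0.1831 m^3. 1 hectare = 10000 m^2, so 9.804 hectare = 9.804 * 10000 = 98040 m^2. Combine: 0.1831 m^3 / 98040 m^2 = 1.8676051e-06 m. 1 pt = 0.00035277778 m, so 1.8676051e-06 m = 1.8676051e-06 / 0.00035277778 = 0.0052939986 pt ≈ 0.005294 pt (4 s.f.).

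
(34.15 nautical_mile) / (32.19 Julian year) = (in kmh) 0.0002241. Check: 1 nautical_mile = 1852 m, so 34.15 nautical_mile = 34.15 * 1852 = 63245.8 m. 1 Julian year = 31557600 s, so 32.19 Julian year = 32.19 * 31557600 = 1.0158391e+09 s. Combine: 63245.8 m / 1.0158391e+09 s = 6.225966e-05 m/s. 1 kmh = 0.27777778 m/s, so 6.225966e-05 m/s = 6.225966e-05 / 0.27777778 = 0.00022413478 kmh ≈ 0.0002241 kmh (4 s.f.).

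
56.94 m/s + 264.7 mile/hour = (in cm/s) 1.753e+04. Check: 56.94 m/s is already in m/s. 1 mile/hour = 0.44704 m/s, so 264.7 mile/hour = 264.7 * 0.44704 = 118.33149 m/s. Sum: 56.94 + 118.33149 = 175.27149 m/s. 1 cm/s = 0.01 m/s, so 175.27149 m/s = 175.27149 / 0.01 = 17527.149 cm/s ≈ 1.753e+04 cm/s (4 s.f.).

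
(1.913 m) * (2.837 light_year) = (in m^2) 1.913 m is already in m. 1 light_year = 9.4607305e+15 m, so 2.837 light_year = 2.837 * 9.4607305e+15 = 2.6840092e+16 m. Combine: 1.913 m * 2.6840092e+16 m = 5.1345097e+16 m^2. Result: 5.1345097e+16 m^2 ≈ 5.135e+16 m^2 (4 s.f.). Final answer: 5.135e+16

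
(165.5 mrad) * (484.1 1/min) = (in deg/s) 1 mrad = 0.001 rad, so 165.5 mrad = 165.5 * 0.001 = 0.1655 rad. 1 1/min = 0.016666667 Hz, so 484.1 1/min = 484.1 * 0.016666667 = 8.0683333 Hz. Combine: 0.1655 rad * 8.0683333 Hz = 1.3353092 rad/s. 1 deg/s = 0.017453293 rad/s, so 1.3353092 rad/s = 1.3353092 / 0.017453293 = 76.50758 deg/s ≈ 76.51 deg/s (4 s.f.). Final answer: 76.51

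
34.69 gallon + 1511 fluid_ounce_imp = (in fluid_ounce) 5892. Check: 1 gallon = 0.0037854118 m^3, so 34.69 gallon = 34.69 * 0.0037854118 = 0.13131593 m^3. 1 fluid_ounce_imp = 2.8413063e-05 m^3, so 1511 fluid_ounce_imp = 1511 * 2.8413063e-05 = 0.042932137 m^3. Sum: 0.13131593 + 0.042932137 = 0.17424807 m^3. 1 fluid_ounce = 2.957353e-05 m^3, so 0.17424807 m^3 = 0.17424807 / 2.957353e-05 = 5892.0283 fluid_ounce ≈ 5892 fluid_ounce (4 s.f.).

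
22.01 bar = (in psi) 319.2. Check: 1 bar = 100000 Pa, so 22.01 bar = 22.01 * 100000 = 2201000 Pa. 1 psi = 6894.7573 Pa, so 2201000 Pa = 2201000 / 6894.7573 = 319.22806 psi ≈ 319.2 psi (4 s.f.).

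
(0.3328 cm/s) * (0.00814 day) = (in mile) 1 cm/s = 0.01 m/s, so 0.3328 cm/s = 0.3328 * 0.01 = 0.003328 m/s. 1 day = 86400 s, so 0.00814 day = 0.00814 * 86400 = 703.296 s. Combine: 0.003328 m/s * 703.296 s = 2.3405691 m. 1 mile = 1609.344 m, so 2.3405691 m = 2.3405691 / 1609.344 = 0.0014543622 mile ≈ 0.001454 mile (4 s.f.). Final answer: 0.001454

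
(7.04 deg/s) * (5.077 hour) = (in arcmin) 1 deg/s = 0.017453293 rad/s, so 7.04 deg/s = 7.04 * 0.017453293 = 0.12287118 rad/s. 1 hour = 3600 s, so 5.077 hour = 5.077 * 3600 = 18277.2 s. Combine: 0.12287118 rad/s * 18277.2 s = 2245.7411 rad. 1 arcmin = 0.00029088821 rad, so 2245.7411 rad = 2245.7411 / 0.00029088821 = 7720289.3 arcmin ≈ 7.72e+06 arcmin (4 s.f.). Final answer: 7.72e+06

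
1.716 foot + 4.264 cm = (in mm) 1 foot = 0.3048 m, so 1.716 foot = 1.716 * 0.3048 = 0.5230368 m. 1 cm = 0.01 m, so 4.264 cm = 4.264 * 0.01 = 0.04264 m. Sum: 0.5230368 + 0.04264 = 0.5656768 m. 1 mm = 0.001 m, so 0.5656768 m = 0.5656768 / 0.001 = 565.6768 mm ≈ 565.7 mm (4 s.f.). Final answer: 565.7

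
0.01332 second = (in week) 2.202e-08. Check: 0.01332 second = 0.01332 s. 1 week = 604800 s, so 0.01332 s = 0.01332 / 604800 = 2.202381e-08 week ≈ 2.202e-08 week (4 s.f.).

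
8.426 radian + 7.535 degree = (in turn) 1.362. Check: 8.426 radian = 8.426 rad. 1 degree = 0.017453293 rad, so 7.535 degree = 7.535 * 0.017453293 = 0.13151056 rad. Sum: 8.426 + 0.13151056 = 8.5575106 rad. 1 turn = 6.2831853 rad, so 8.5575106 rad = 8.5575106 / 6.2831853 = 1.3619701 turn ≈ 1.362 turn (4 s.f.).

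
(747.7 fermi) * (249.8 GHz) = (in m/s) 1 fermi = 1e-15 m, so 747.7 fermi = 747.7 * 1e-15 = 7.477e-13 m. 1 GHz = 1e+09 Hz, so 249.8 GHz = 249.8 * 1e+09 = 2.498e+11 Hz. Combine: 7.477e-13 m * 2.498e+11 Hz = 0.18677546 m/s. Result: 0.18677546 m/s ≈ 0.1868 m/s (4 s.f.). Final answer: 0.1868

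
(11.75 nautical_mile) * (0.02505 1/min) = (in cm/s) 1 nautical_mile = 1852 m, so 11.75 nautical_mile = 11.75 * 1852 = 21761 m. 1 1/min = 0.016666667 Hz, so 0.02505 1/min = 0.02505 * 0.016666667 = 0.0004175 Hz. Combine: 21761 m * 0.0004175 Hz = 9.0852175 m/s. 1 cm/s = 0.01 m/s, so 9.0852175 m/s = 9.0852175 / 0.01 = 908.52175 cm/s ≈ 908.5 cm/s (4 s.f.). Final answer: 908.5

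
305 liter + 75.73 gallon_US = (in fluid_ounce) 2.001e+04. Check: 1 liter = 0.001 m^3, so 305 liter = 305 * 0.001 = 0.305 m^3. 1 gallon_US = 0.0037854118 m^3, so 75.73 gallon_US = 75.73 * 0.0037854118 = 0.28666923 m^3. Sum: 0.305 + 0.28666923 = 0.59166923 m^3. 1 fluid_ounce = 2.957353e-05 m^3, so 0.59166923 m^3 = 0.59166923 / 2.957353e-05 = 20006.717 fluid_ounce ≈ 2.001e+04 fluid_ounce (4 s.f.).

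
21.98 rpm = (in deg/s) 131.9. Check: 1 rpm = 0.10471976 rad/s, so 21.98 rpm = 21.98 * 0.10471976 = 2.3017402 rad/s. 1 deg/s = 0.017453293 rad/s, so 2.3017402 rad/s = 2.3017402 / 0.017453293 = 131.88 deg/s ≈ 131.9 deg/s (4 s.f.).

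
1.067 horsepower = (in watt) 1 horsepower = 745.69987 W, so 1.067 horsepower = 1.067 * 745.69987 = 795.66176 W. 795.66176 W = 795.66176 watt ≈ 795.7 watt (4 s.f.). Final answer: 795.7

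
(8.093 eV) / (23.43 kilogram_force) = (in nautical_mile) 3.047e-24. Check: 1 eV = 1.6021766e-19 J, so 8.093 eV = 8.093 * 1.6021766e-19 = 1.2966415e-18 J. 1 kilogram_force = 9.80665 N, so 23.43 kilogram_force = 23.43 * 9.80665 = 229.76981 N. Combine: 1.2966415e-18 J / 229.76981 N = 5.6432198e-21 m. 1 nautical_mile = 1852 m, so 5.6432198e-21 m = 5.6432198e-21 / 1852 = 3.047095e-24 nautical_mile ≈ 3.047e-24 nautical_mile (4 s.f.).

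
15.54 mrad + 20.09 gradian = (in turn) 1 mrad = 0.001 rad, so 15.54 mrad = 15.54 * 0.001 = 0.01554 rad. 1 gradian = 0.015707963 rad, so 20.09 gradian = 20.09 * 0.015707963 = 0.31557298 rad. Sum: 0.01554 + 0.31557298 = 0.33111298 rad. 1 turn = 6.2831853 rad, so 0.33111298 rad = 0.33111298 / 6.2831853 = 0.052698268 turn ≈ 0.0527 turn (4 s.f.). Final answer: 0.0527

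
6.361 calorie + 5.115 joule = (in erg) 3.173e+08. Check: 1 calorie = 4.184 J, so 6.361 calorie = 6.361 * 4.184 = 26.614424 J. 5.115 joule = 5.115 J. Sum: 26.614424 + 5.115 = 31.729424 J. 1 erg = 1e-07 J, so 31.729424 J = 31.729424 / 1e-07 = 3.1729424e+08 erg ≈ 3.173e+08 erg (4 s.f.).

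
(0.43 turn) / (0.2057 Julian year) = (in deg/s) 2.385e-05. Check: 1 turn = 6.2831853 rad, so 0.43 turn = 0.43 * 6.2831853 = 2.7017697 rad. 1 Julian year = 31557600 s, so 0.2057 Julian year = 0.2057 * 31557600 = 6491398.3 s. Combine: 2.7017697 rad / 6491398.3 s = 4.1620766e-07 rad/s. 1 deg/s = 0.017453293 rad/s, so 4.1620766e-07 rad/s = 4.1620766e-07 / 0.017453293 = 2.3846942e-05 deg/s ≈ 2.385e-05 deg/s (4 s.f.).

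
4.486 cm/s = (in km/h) 1 cm/s = 0.01 m/s, so 4.486 cm/s = 4.486 * 0.01 = 0.04486 m/s. 1 km/h = 0.27777778 m/s, so 0.04486 m/s = 0.04486 / 0.27777778 = 0.161496 km/h ≈ 0.1615 km/h (4 s.f.). Final answer: 0.1615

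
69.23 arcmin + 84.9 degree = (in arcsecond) 3.098e+05. Check: 1 arcmin = 0.00029088821 rad, so 69.23 arcmin = 69.23 * 0.00029088821 = 0.020138191 rad. 1 degree = 0.017453293 rad, so 84.9 degree = 84.9 * 0.017453293 = 1.4817845 rad. Sum: 0.020138191 + 1.4817845 = 1.5019227 rad. 1 arcsecond = 4.8481368e-06 rad, so 1.5019227 rad = 1.5019227 / 4.8481368e-06 = 309793.8 arcsecond ≈ 3.098e+05 arcsecond (4 s.f.).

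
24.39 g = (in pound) 1 g = 0.001 kg, so 24.39 g = 24.39 * 0.001 = 0.02439 kg. 1 pound = 0.45359237 kg, so 0.02439 kg = 0.02439 / 0.45359237 = 0.053770746 pound ≈ 0.05377 pound (4 s.f.). Final answer: 0.05377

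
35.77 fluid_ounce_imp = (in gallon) 1 fluid_ounce_imp = 2.8413063e-05 m^3, so 35.77 fluid_ounce_imp = 35.77 * 2.8413063e-05 = 0.0010163352 m^3. 1 gallon = 0.0037854118 m^3, so 0.0010163352 m^3 = 0.0010163352 / 0.0037854118 = 0.26848737 gallon ≈ 0.2685 gallon (4 s.f.). Final answer: 0.2685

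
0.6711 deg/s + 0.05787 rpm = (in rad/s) 1 deg/s = 0.017453293 rad/s, so 0.6711 deg/s = 0.6711 * 0.017453293 = 0.011712905 rad/s. 1 rpm = 0.10471976 rad/s, so 0.05787 rpm = 0.05787 * 0.10471976 = 0.0060601322 rad/s. Sum: 0.011712905 + 0.0060601322 = 0.017773037 rad/s. Result: 0.017773037 rad/s ≈ 0.01777 rad/s (4 s.f.). Final answer: 0.01777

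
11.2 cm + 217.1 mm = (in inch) 1 cm = 0.01 m, so 11.2 cm = 11.2 * 0.01 = 0.112 m. 1 mm = 0.001 m, so 217.1 mm = 217.1 * 0.001 = 0.2171 m. Sum: 0.112 + 0.2171 = 0.3291 m. 1 inch = 0.0254 m, so 0.3291 m = 0.3291 / 0.0254 = 12.956693 inch ≈ 12.96 inch (4 s.f.). Final answer: 12.96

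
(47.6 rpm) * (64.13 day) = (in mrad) 1 rpm = 0.10471976 rad/s, so 47.6 rpm = 47.6 * 0.10471976 = 4.9846603 rad/s. 1 day = 86400 s, so 64.13 day = 64.13 * 86400 = 5540832 s. Combine: 4.9846603 rad/s * 5540832 s = 27619166 rad. 1 mrad = 0.001 rad, so 27619166 rad = 27619166 / 0.001 = 2.7619166e+10 mrad ≈ 2.762e+10 mrad (4 s.f.). Final answer: 2.762e+10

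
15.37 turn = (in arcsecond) 1 turn = 6.2831853 rad, so 15.37 turn = 15.37 * 6.2831853 = 96.572558 rad. 1 arcsecond = 4.8481368e-06 rad, so 96.572558 rad = 96.572558 / 4.8481368e-06 = 19919520 arcsecond ≈ 1.992e+07 arcsecond (4 s.f.). Final answer: 1.992e+07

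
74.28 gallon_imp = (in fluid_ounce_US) 1.142e+04. Check: 1 gallon_imp = 0.00454609 m^3, so 74.28 gallon_imp = 74.28 * 0.00454609 = 0.33768357 m^3. 1 fluid_ounce_US = 2.957353e-05 m^3, so 0.33768357 m^3 = 0.33768357 / 2.957353e-05 = 11418.44 fluid_ounce_US ≈ 1.142e+04 fluid_ounce_US (4 s.f.).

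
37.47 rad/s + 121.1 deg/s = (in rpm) 37.47 rad/s is already in rad/s. 1 deg/s = 0.017453293 rad/s, so 121.1 deg/s = 121.1 * 0.017453293 = 2.1135937 rad/s. Sum: 37.47 + 2.1135937 = 39.583594 rad/s. 1 rpm = 0.10471976 rad/s, so 39.583594 rad/s = 39.583594 / 0.10471976 = 377.99548 rpm ≈ 378 rpm (4 s.f.). Final answer: 378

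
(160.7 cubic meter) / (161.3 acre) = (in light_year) 2.602e-20. Check: 160.7 cubic meter = 160.7 m^3. 1 acre = 4046.8564 m^2, so 161.3 acre = 161.3 * 4046.8564 = 652757.94 m^2. Combine: 160.7 m^3 / 652757.94 m^2 = 0.0002461862 m. 1 light_year = 9.4607305e+15 m, so 0.0002461862 m = 0.0002461862 / 9.4607305e+15 = 2.6021902e-20 light_year ≈ 2.602e-20 light_year (4 s.f.).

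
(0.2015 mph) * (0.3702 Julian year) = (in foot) 3.453e+06. Check: 1 mph = 0.44704 m/s, so 0.2015 mph = 0.2015 * 0.44704 = 0.09007856 m/s. 1 Julian year = 31557600 s, so 0.3702 Julian year = 0.3702 * 31557600 = 11682624 s. Combine: 0.09007856 m/s * 11682624 s = 1052353.9 m. 1 foot = 0.3048 m, so 1052353.9 m = 1052353.9 / 0.3048 = 3452604.7 foot ≈ 3.453e+06 foot (4 s.f.).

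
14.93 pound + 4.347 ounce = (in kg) 6.895. Check: 1 pound = 0.45359237 kg, so 14.93 pound = 14.93 * 0.45359237 = 6.7721341 kg. 1 ounce = 0.028349523 kg, so 4.347 ounce = 4.347 * 0.028349523 = 0.12323538 kg. Sum: 6.7721341 + 0.12323538 = 6.8953695 kg. Result: 6.8953695 kg ≈ 6.895 kg (4 s.f.).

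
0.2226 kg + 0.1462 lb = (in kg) 0.2889. Check: 0.2226 kg is already in kg. 1 lb = 0.45359237 kg, so 0.1462 lb = 0.1462 * 0.45359237 = 0.066315204 kg. Sum: 0.2226 + 0.066315204 = 0.2889152 kg. Result: 0.2889152 kg ≈ 0.2889 kg (4 s.f.).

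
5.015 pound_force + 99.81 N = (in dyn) 1.221e+07. Check: 1 pound_force = 4.4482216 N, so 5.015 pound_force = 5.015 * 4.4482216 = 22.307831 N. 99.81 N is already in N. Sum: 22.307831 + 99.81 = 122.11783 N. 1 dyn = 1e-05 N, so 122.11783 N = 122.11783 / 1e-05 = 12211783 dyn ≈ 1.221e+07 dyn (4 s.f.).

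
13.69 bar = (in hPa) 1 bar = 100000 Pa, so 13.69 bar = 13.69 * 100000 = 1369000 Pa. 1 hPa = 100 Pa, so 1369000 Pa = 1369000 / 100 = 13690 hPa ≈ 1.369e+04 hPa (4 s.f.). Final answer: 1.369e+04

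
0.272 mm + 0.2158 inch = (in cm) 0.5753. Check: 1 mm = 0.001 m, so 0.272 mm = 0.272 * 0.001 = 0.000272 m. 1 inch = 0.0254 m, so 0.2158 inch = 0.2158 * 0.0254 = 0.00548132 m. Sum: 0.000272 + 0.00548132 = 0.00575332 m. 1 cm = 0.01 m, so 0.00575332 m = 0.00575332 / 0.01 = 0.575332 cm ≈ 0.5753 cm (4 s.f.).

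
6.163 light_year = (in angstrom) 5.831e+26. Check: 1 light_year = 9.4607305e+15 m, so 6.163 light_year = 6.163 * 9.4607305e+15 = 5.8306482e+16 m. 1 angstrom = 1e-10 m, so 5.8306482e+16 m = 5.8306482e+16 / 1e-10 = 5.8306482e+26 angstrom ≈ 5.831e+26 angstrom (4 s.f.).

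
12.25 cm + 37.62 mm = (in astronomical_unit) 1.07e-12. Check: 1 cm = 0.01 m, so 12.25 cm = 12.25 * 0.01 = 0.1225 m. 1 mm = 0.001 m, so 37.62 mm = 37.62 * 0.001 = 0.03762 m. Sum: 0.1225 + 0.03762 = 0.16012 m. 1 astronomical_unit = 1.4959787e+11 m, so 0.16012 m = 0.16012 / 1.4959787e+11 = 1.0703361e-12 astronomical_unit ≈ 1.07e-12 astronomical_unit (4 s.f.).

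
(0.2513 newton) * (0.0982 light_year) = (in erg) 0.2513 newton = 0.2513 N. 1 light_year = 9.4607305e+15 m, so 0.0982 light_year = 0.0982 * 9.4607305e+15 = 9.2904373e+14 m. Combine: 0.2513 N * 9.2904373e+14 m = 2.3346869e+14 J. 1 erg = 1e-07 J, so 2.3346869e+14 J = 2.3346869e+14 / 1e-07 = 2.3346869e+21 erg ≈ 2.335e+21 erg (4 s.f.). Final answer: 2.335e+21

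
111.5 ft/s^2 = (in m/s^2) 1 ft/s^2 = 0.3048 m/s^2, so 111.5 ft/s^2 = 111.5 * 0.3048 = 33.9852 m/s^2. Result: 33.9852 m/s^2 ≈ 33.99 m/s^2 (4 s.f.). Final answer: 33.99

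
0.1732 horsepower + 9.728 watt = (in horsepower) 1 horsepower = 745.69987 W, so 0.1732 horsepower = 0.1732 * 745.69987 = 129.15522 W. 9.728 watt = 9.728 W. Sum: 129.15522 + 9.728 = 138.88322 W. 1 horsepower = 745.69987 W, so 138.88322 W = 138.88322 / 745.69987 = 0.18624546 horsepower ≈ 0.1862 horsepower (4 s.f.). Final answer: 0.1862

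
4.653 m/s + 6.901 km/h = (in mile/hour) 14.7. Check: 4.653 m/s is already in m/s. 1 km/h = 0.27777778 m/s, so 6.901 km/h = 6.901 * 0.27777778 = 1.9169444 m/s. Sum: 4.653 + 1.9169444 = 6.5699444 m/s. 1 mile/hour = 0.44704 m/s, so 6.5699444 m/s = 6.5699444 / 0.44704 = 14.696547 mile/hour ≈ 14.7 mile/hour (4 s.f.).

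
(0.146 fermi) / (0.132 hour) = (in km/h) 1.106e-18. Check: 1 fermi = 1e-15 m, so 0.146 fermi = 0.146 * 1e-15 = 1.46e-16 m. 1 hour = 3600 s, so 0.132 hour = 0.132 * 3600 = 475.2 s. Combine: 1.46e-16 m / 475.2 s = 3.0723906e-19 m/s. 1 km/h = 0.27777778 m/s, so 3.0723906e-19 m/s = 3.0723906e-19 / 0.27777778 = 1.1060606e-18 km/h ≈ 1.106e-18 km/h (4 s.f.).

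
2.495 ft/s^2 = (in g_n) 1 ft/s^2 = 0.3048 m/s^2, so 2.495 ft/s^2 = 2.495 * 0.3048 = 0.760476 m/s^2. 1 g_n = 9.80665 m/s^2, so 0.760476 m/s^2 = 0.760476 / 9.80665 = 0.077546971 g_n ≈ 0.07755 g_n (4 s.f.). Final answer: 0.07755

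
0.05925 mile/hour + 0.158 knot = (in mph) 0.2411. Check: 1 mile/hour = 0.44704 m/s, so 0.05925 mile/hour = 0.05925 * 0.44704 = 0.02648712 m/s. 1 knot = 0.51444444 m/s, so 0.158 knot = 0.158 * 0.51444444 = 0.081282222 m/s. Sum: 0.02648712 + 0.081282222 = 0.10776934 m/s. 1 mph = 0.44704 m/s, so 0.10776934 m/s = 0.10776934 / 0.44704 = 0.24107315 mph ≈ 0.2411 mph (4 s.f.).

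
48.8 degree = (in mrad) 851.7. Check: 1 degree = 0.017453293 rad, so 48.8 degree = 48.8 * 0.017453293 = 0.85172067 rad. 1 mrad = 0.001 rad, so 0.85172067 rad = 0.85172067 / 0.001 = 851.72067 mrad ≈ 851.7 mrad (4 s.f.).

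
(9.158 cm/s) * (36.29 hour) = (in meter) 1.196e+04. Check: 1 cm/s = 0.01 m/s, so 9.158 cm/s = 9.158 * 0.01 = 0.09158 m/s. 1 hour = 3600 s, so 36.29 hour = 36.29 * 3600 = 130644 s. Combine: 0.09158 m/s * 130644 s = 11964.378 m. 11964.378 m = 11964.378 meter ≈ 1.196e+04 meter (4 s.f.).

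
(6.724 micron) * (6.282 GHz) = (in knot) 8.211e+04. Check: 1 micron = 1e-06 m, so 6.724 micron = 6.724 * 1e-06 = 6.724e-06 m. 1 GHz = 1e+09 Hz, so 6.282 GHz = 6.282 * 1e+09 = 6.282e+09 Hz. Combine: 6.724e-06 m * 6.282e+09 Hz = 42240.168 m/s. 1 knot = 0.51444444 m/s, so 42240.168 m/s = 42240.168 / 0.51444444 = 82108.318 knot ≈ 8.211e+04 knot (4 s.f.).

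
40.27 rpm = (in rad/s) 4.217. Check: 1 rpm = 0.10471976 rad/s, so 40.27 rpm = 40.27 * 0.10471976 = 4.2170645 rad/s. Result: 4.2170645 rad/s ≈ 4.217 rad/s (4 s.f.).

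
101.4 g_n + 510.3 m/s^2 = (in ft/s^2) 4937. Check: 1 g_n = 9.80665 m/s^2, so 101.4 g_n = 101.4 * 9.80665 = 994.39431 m/s^2. 510.3 m/s^2 is already in m/s^2. Sum: 994.39431 + 510.3 = 1504.6943 m/s^2. 1 ft/s^2 = 0.3048 m/s^2, so 1504.6943 m/s^2 = 1504.6943 / 0.3048 = 4936.6611 ft/s^2 ≈ 4937 ft/s^2 (4 s.f.).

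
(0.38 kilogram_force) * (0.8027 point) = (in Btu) 1e-06. Check: 1 kilogram_force = 9.80665 N, so 0.38 kilogram_force = 0.38 * 9.80665 = 3.726527 N. 1 point = 0.00035277778 m, so 0.8027 point = 0.8027 * 0.00035277778 = 0.00028317472 m. Combine: 3.726527 N * 0.00028317472 m = 0.0010552582 J. 1 Btu = 1055.0559 J, so 0.0010552582 J = 0.0010552582 / 1055.0559 = 1.0001918e-06 Btu ≈ 1e-06 Btu (4 s.f.).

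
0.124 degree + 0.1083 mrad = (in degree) 1 degree = 0.017453293 rad, so 0.124 degree = 0.124 * 0.017453293 = 0.0021642083 rad. 1 mrad = 0.001 rad, so 0.1083 mrad = 0.1083 * 0.001 = 0.0001083 rad. Sum: 0.0021642083 + 0.0001083 = 0.0022725083 rad. 1 degree = 0.017453293 rad, so 0.0022725083 rad = 0.0022725083 / 0.017453293 = 0.13020513 degree ≈ 0.1302 degree (4 s.f.). Final answer: 0.1302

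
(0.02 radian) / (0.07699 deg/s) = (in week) 2.461e-05. Check: 0.02 radian = 0.02 rad. 1 deg/s = 0.017453293 rad/s, so 0.07699 deg/s = 0.07699 * 0.017453293 = 0.001343729 rad/s. Combine: 0.02 rad / 0.001343729 rad/s = 14.883954 s. 1 week = 604800 s, so 14.883954 s = 14.883954 / 604800 = 2.4609712e-05 week ≈ 2.461e-05 week (4 s.f.).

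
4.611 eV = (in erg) 1 eV = 1.6021766e-19 J, so 4.611 eV = 4.611 * 1.6021766e-19 = 7.3876365e-19 J. 1 erg = 1e-07 J, so 7.3876365e-19 J = 7.3876365e-19 / 1e-07 = 7.3876365e-12 erg ≈ 7.388e-12 erg (4 s.f.). Final answer: 7.388e-12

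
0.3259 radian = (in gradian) 0.3259 radian = 0.3259 rad. 1 gradian = 0.015707963 rad, so 0.3259 rad = 0.3259 / 0.015707963 = 20.747438 gradian ≈ 20.75 gradian (4 s.f.). Final answer: 20.75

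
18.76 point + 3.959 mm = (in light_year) 1 point = 0.00035277778 m, so 18.76 point = 18.76 * 0.00035277778 = 0.0066181111 m. 1 mm = 0.001 m, so 3.959 mm = 3.959 * 0.001 = 0.003959 m. Sum: 0.0066181111 + 0.003959 = 0.010577111 m. 1 light_year = 9.4607305e+15 m, so 0.010577111 m = 0.010577111 / 9.4607305e+15 = 1.1180015e-18 light_year ≈ 1.118e-18 light_year (4 s.f.). Final answer: 1.118e-18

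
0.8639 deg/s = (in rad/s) 1 deg/s = 0.017453293 rad/s, so 0.8639 deg/s = 0.8639 * 0.017453293 = 0.015077899 rad/s. Result: 0.015077899 rad/s ≈ 0.01508 rad/s (4 s.f.). Final answer: 0.01508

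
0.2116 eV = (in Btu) 3.213e-23. Check: 1 eV = 1.6021766e-19 J, so 0.2116 eV = 0.2116 * 1.6021766e-19 = 3.3902058e-20 J. 1 Btu = 1055.0559 J, so 3.3902058e-20 J = 3.3902058e-20 / 1055.0559 = 3.2132951e-23 Btu ≈ 3.213e-23 Btu (4 s.f.).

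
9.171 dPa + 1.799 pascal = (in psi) 0.0003939. Check: 1 dPa = 0.1 Pa, so 9.171 dPa = 9.171 * 0.1 = 0.9171 Pa. 1.799 pascal = 1.799 Pa. Sum: 0.9171 + 1.799 = 2.7161 Pa. 1 psi = 6894.7573 Pa, so 2.7161 Pa = 2.7161 / 6894.7573 = 0.000393937 psi ≈ 0.0003939 psi (4 s.f.).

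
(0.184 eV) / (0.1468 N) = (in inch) 1 eV = 1.6021766e-19 J, so 0.184 eV = 0.184 * 1.6021766e-19 = 2.948005e-20 J. 0.1468 N is already in N. Combine: 2.948005e-20 J / 0.1468 N = 2.0081778e-19 m. 1 inch = 0.0254 m, so 2.0081778e-19 m = 2.0081778e-19 / 0.0254 = 7.9062118e-18 inch ≈ 7.906e-18 inch (4 s.f.). Final answer: 7.906e-18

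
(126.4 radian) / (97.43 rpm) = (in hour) 0.003441. Check: 126.4 radian = 126.4 rad. 1 rpm = 0.10471976 rad/s, so 97.43 rpm = 97.43 * 0.10471976 = 10.202846 rad/s. Combine: 126.4 rad / 10.202846 rad/s = 12.3887 s. 1 hour = 3600 s, so 12.3887 s = 12.3887 / 3600 = 0.0034413057 hour ≈ 0.003441 hour (4 s.f.).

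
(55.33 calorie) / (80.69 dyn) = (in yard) 1 calorie = 4.184 J, so 55.33 calorie = 55.33 * 4.184 = 231.50072 J. 1 dyn = 1e-05 N, so 80.69 dyn = 80.69 * 1e-05 = 0.0008069 N. Combine: 231.50072 J / 0.0008069 N = 286901.38 m. 1 yard = 0.9144 m, so 286901.38 m = 286901.38 / 0.9144 = 313759.16 yard ≈ 3.138e+05 yard (4 s.f.). Final answer: 3.138e+05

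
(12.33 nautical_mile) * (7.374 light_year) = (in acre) 1 nautical_mile = 1852 m, so 12.33 nautical_mile = 12.33 * 1852 = 22835.16 m. 1 light_year = 9.4607305e+15 m, so 7.374 light_year = 7.374 * 9.4607305e+15 = 6.9763427e+16 m. Combine: 22835.16 m * 6.9763427e+16 m = 1.593059e+21 m^2. 1 acre = 4046.8564 m^2, so 1.593059e+21 m^2 = 1.593059e+21 / 4046.8564 = 3.9365345e+17 acre ≈ 3.937e+17 acre (4 s.f.). Final answer: 3.937e+17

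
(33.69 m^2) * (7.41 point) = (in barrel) 0.5539. Check: 33.69 m^2 is already in m^2. 1 point = 0.00035277778 m, so 7.41 point = 7.41 * 0.00035277778 = 0.0026140833 m. Combine: 33.69 m^2 * 0.0026140833 m = 0.088068467 m^3. 1 barrel = 0.15898729 m^3, so 0.088068467 m^3 = 0.088068467 / 0.15898729 = 0.553934 barrel ≈ 0.5539 barrel (4 s.f.).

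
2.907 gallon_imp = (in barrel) 0.08312. Check: 1 gallon_imp = 0.00454609 m^3, so 2.907 gallon_imp = 2.907 * 0.00454609 = 0.013215484 m^3. 1 barrel = 0.15898729 m^3, so 0.013215484 m^3 = 0.013215484 / 0.15898729 = 0.083122891 barrel ≈ 0.08312 barrel (4 s.f.).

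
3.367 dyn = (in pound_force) 7.569e-06. Check: 1 dyn = 1e-05 N, so 3.367 dyn = 3.367 * 1e-05 = 3.367e-05 N. 1 pound_force = 4.4482216 N, so 3.367e-05 N = 3.367e-05 / 4.4482216 = 7.5693171e-06 pound_force ≈ 7.569e-06 pound_force (4 s.f.).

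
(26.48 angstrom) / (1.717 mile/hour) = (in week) 1 angstrom = 1e-10 m, so 26.48 angstrom = 26.48 * 1e-10 = 2.648e-09 m. 1 mile/hour = 0.44704 m/s, so 1.717 mile/hour = 1.717 * 0.44704 = 0.76756768 m/s. Combine: 2.648e-09 m / 0.76756768 m/s = 3.4498586e-09 s. 1 week = 604800 s, so 3.4498586e-09 s = 3.4498586e-09 / 604800 = 5.7041314e-15 week ≈ 5.704e-15 week (4 s.f.). Final answer: 5.704e-15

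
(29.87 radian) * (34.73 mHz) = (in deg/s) 29.87 radian = 29.87 rad. 1 mHz = 0.001 Hz, so 34.73 mHz = 34.73 * 0.001 = 0.03473 Hz. Combine: 29.87 rad * 0.03473 Hz = 1.0373851 rad/s. 1 deg/s = 0.017453293 rad/s, so 1.0373851 rad/s = 1.0373851 / 0.017453293 = 59.437788 deg/s ≈ 59.44 deg/s (4 s.f.). Final answer: 59.44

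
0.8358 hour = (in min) 1 hour = 3600 s, so 0.8358 hour = 0.8358 * 3600 = 3008.88 s. 1 min = 60 s, so 3008.88 s = 3008.88 / 60 = 50.148 min ≈ 50.15 min (4 s.f.). Final answer: 50.15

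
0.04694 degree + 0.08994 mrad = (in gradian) 0.05788. Check: 1 degree = 0.017453293 rad, so 0.04694 degree = 0.04694 * 0.017453293 = 0.00081925755 rad. 1 mrad = 0.001 rad, so 0.08994 mrad = 0.08994 * 0.001 = 8.994e-05 rad. Sum: 0.00081925755 + 8.994e-05 = 0.00090919755 rad. 1 gradian = 0.015707963 rad, so 0.00090919755 rad = 0.00090919755 / 0.015707963 = 0.057881314 gradian ≈ 0.05788 gradian (4 s.f.).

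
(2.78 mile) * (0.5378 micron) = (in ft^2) 0.0259. Check: 1 mile = 1609.344 m, so 2.78 mile = 2.78 * 1609.344 = 4473.9763 m. 1 micron = 1e-06 m, so 0.5378 micron = 0.5378 * 1e-06 = 5.378e-07 m. Combine: 4473.9763 m * 5.378e-07 m = 0.0024061045 m^2. 1 ft^2 = 0.09290304 m^2, so 0.0024061045 m^2 = 0.0024061045 / 0.09290304 = 0.025899093 ft^2 ≈ 0.0259 ft^2 (4 s.f.).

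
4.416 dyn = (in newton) 4.416e-05. Check: 1 dyn = 1e-05 N, so 4.416 dyn = 4.416 * 1e-05 = 4.416e-05 N. 4.416e-05 N = 4.416e-05 newton.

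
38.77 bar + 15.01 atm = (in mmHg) 4.049e+04. Check: 1 bar = 100000 Pa, so 38.77 bar = 38.77 * 100000 = 3877000 Pa. 1 atm = 101325 Pa, so 15.01 atm = 15.01 * 101325 = 1520888.2 Pa. Sum: 3877000 + 1520888.2 = 5397888.2 Pa. 1 mmHg = 133.32237 Pa, so 5397888.2 Pa = 5397888.2 / 133.32237 = 40487.491 mmHg ≈ 4.049e+04 mmHg (4 s.f.).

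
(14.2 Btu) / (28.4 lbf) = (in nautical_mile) 1 Btu = 1055.0559 J, so 14.2 Btu = 14.2 * 1055.0559 = 14981.793 J. 1 lbf = 4.4482216 N, so 28.4 lbf = 28.4 * 4.4482216 = 126.32949 N. Combine: 14981.793 J / 126.32949 N = 118.593 m. 1 nautical_mile = 1852 m, so 118.593 m = 118.593 / 1852 = 0.064035095 nautical_mile ≈ 0.06404 nautical_mile (4 s.f.). Final answer: 0.06404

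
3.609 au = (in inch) 1 au = 1.4959787e+11 m, so 3.609 au = 3.609 * 1.4959787e+11 = 5.3989872e+11 m. 1 inch = 0.0254 m, so 5.3989872e+11 m = 5.3989872e+11 / 0.0254 = 2.1255855e+13 inch ≈ 2.126e+13 inch (4 s.f.). Final answer: 2.126e+13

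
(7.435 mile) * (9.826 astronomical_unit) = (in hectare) 1 mile = 1609.344 m, so 7.435 mile = 7.435 * 1609.344 = 11965.473 m. 1 astronomical_unit = 1.4959787e+11 m, so 9.826 astronomical_unit = 9.826 * 1.4959787e+11 = 1.4699487e+12 m. Combine: 11965.473 m * 1.4699487e+12 m = 1.7588631e+16 m^2. 1 hectare = 10000 m^2, so 1.7588631e+16 m^2 = 1.7588631e+16 / 10000 = 1.7588631e+12 hectare ≈ 1.759e+12 hectare (4 s.f.). Final answer: 1.759e+12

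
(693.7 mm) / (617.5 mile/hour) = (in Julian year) 1 mm = 0.001 m, so 693.7 mm = 693.7 * 0.001 = 0.6937 m. 1 mile/hour = 0.44704 m/s, so 617.5 mile/hour = 617.5 * 0.44704 = 276.0472 m/s. Combine: 0.6937 m / 276.0472 m/s = 0.002512976 s. 1 Julian year = 31557600 s, so 0.002512976 s = 0.002512976 / 31557600 = 7.9631405e-11 Julian year ≈ 7.963e-11 Julian year (4 s.f.). Final answer: 7.963e-11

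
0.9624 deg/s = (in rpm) 0.1604. Check: 1 deg/s = 0.017453293 rad/s, so 0.9624 deg/s = 0.9624 * 0.017453293 = 0.016797049 rad/s. 1 rpm = 0.10471976 rad/s, so 0.016797049 rad/s = 0.016797049 / 0.10471976 = 0.1604 rpm.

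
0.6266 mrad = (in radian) 0.0006266. Check: 1 mrad = 0.001 rad, so 0.6266 mrad = 0.6266 * 0.001 = 0.0006266 rad. 0.0006266 rad = 0.0006266 radian.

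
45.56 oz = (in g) 1292. Check: 1 oz = 0.028349523 kg, so 45.56 oz = 45.56 * 0.028349523 = 1.2916043 kg. 1 g = 0.001 kg, so 1.2916043 kg = 1.2916043 / 0.001 = 1291.6043 g ≈ 1292 g (4 s.f.).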